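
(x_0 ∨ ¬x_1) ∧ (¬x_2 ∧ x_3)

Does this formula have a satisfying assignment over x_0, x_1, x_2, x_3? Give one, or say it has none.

x_0 = True, x_1 = False, x_2 = False, x_3 = True

  x_0 ∨ ¬x_1 = True
    ¬x_1 = True
  ¬x_2 ∧ x_3 = True
    ¬x_2 = True
Both conjuncts True, so the formula holds.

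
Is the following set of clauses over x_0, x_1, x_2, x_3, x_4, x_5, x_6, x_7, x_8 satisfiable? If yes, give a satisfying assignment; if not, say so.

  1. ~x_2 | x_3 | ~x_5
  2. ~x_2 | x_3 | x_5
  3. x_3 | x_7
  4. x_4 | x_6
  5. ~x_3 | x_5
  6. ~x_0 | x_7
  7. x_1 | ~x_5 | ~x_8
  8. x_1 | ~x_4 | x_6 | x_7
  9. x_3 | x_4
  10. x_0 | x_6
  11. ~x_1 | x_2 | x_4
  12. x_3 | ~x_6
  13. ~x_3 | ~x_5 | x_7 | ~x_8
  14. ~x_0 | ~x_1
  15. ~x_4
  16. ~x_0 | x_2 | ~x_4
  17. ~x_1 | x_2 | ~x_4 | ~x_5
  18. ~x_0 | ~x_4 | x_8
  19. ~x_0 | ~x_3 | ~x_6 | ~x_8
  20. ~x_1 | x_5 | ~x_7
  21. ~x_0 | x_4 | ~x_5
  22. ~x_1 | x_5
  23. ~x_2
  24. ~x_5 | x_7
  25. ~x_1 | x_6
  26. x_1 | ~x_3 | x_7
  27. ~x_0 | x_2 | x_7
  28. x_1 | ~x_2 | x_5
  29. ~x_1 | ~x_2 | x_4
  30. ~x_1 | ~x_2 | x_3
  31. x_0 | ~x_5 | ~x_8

x_0 = False, x_1 = False, x_2 = False, x_3 = True, x_4 = False, x_5 = True, x_6 = True, x_7 = True, x_8 = False

Unit clause (~x_4) forces x_4 = False.
Unit clause (~x_2) forces x_2 = False.
In (x_4 | x_6) only x_6 is left, so x_6 = True.
In (x_3 | x_4) only x_3 is left, so x_3 = True.
In (~x_1 | x_2 | x_4) only ~x_1 is left, so x_1 = False.
In (x_1 | ~x_3 | x_7) only x_7 is left, so x_7 = True.
In (~x_3 | x_5) only x_5 is left, so x_5 = True.
In (x_1 | ~x_5 | ~x_8) only ~x_8 is left, so x_8 = False.
In (~x_0 | x_4 | ~x_5) only ~x_0 is left, so x_0 = False.
All clauses satisfied.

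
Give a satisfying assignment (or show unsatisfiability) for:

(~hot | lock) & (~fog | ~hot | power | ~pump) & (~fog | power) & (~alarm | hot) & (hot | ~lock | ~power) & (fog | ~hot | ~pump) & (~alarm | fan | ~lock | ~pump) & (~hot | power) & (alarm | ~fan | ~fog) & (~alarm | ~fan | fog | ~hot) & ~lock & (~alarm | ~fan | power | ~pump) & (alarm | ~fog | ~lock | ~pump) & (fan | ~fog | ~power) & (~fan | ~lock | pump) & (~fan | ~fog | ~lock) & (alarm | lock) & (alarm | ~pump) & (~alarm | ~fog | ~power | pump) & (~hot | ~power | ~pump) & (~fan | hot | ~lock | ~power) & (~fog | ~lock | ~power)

UNSATISFIABLE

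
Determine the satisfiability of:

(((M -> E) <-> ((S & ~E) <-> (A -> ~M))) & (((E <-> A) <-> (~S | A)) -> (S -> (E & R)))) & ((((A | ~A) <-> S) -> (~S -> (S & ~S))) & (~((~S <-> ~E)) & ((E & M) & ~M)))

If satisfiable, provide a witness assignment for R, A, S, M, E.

Unsatisfiable

Case M = True: the conjunct ~M is False.
Case M = False: the conjunct M is False.
Both cases fail — unsatisfiable.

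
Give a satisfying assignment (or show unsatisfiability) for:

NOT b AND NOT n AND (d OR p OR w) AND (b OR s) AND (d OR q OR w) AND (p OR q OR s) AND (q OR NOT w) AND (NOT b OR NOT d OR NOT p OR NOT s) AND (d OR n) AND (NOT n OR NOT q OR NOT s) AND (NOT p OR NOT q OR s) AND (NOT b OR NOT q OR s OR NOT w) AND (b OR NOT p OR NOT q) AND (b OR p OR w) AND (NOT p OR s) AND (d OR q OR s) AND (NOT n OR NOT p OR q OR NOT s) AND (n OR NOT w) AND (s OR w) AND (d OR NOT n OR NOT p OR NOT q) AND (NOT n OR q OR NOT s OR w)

w = False, b = False, s = True, q = False, n = False, p = True, d = True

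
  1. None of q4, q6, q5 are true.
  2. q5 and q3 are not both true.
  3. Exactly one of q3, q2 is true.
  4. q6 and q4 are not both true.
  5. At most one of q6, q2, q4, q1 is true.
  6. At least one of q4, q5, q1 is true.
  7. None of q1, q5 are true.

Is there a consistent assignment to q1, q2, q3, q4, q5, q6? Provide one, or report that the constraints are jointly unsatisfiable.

Case q1 = True:
  Constraint (7) is violated (q1=T) — contradiction.
Case q1 = False:
  (1) forces q4 = False.
  (1) forces q6 = False.
  (1) forces q5 = False.
  Constraint (6) is violated (q4=F, q5=F, q1=F) — contradiction.
Both cases fail — unsatisfiable.

No satisfying assignment exists.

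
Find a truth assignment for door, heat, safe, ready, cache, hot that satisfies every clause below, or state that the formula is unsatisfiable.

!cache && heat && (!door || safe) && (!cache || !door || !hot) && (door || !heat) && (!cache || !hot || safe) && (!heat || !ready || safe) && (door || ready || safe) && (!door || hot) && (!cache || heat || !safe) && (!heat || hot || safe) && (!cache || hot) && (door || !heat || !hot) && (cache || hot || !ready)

Unit clause (!cache) forces cache = False.
Unit clause (heat) forces heat = True.
In (door || !heat) only door is left, so door = True.
In (!door || hot) only hot is left, so hot = True.
In (!door || safe) only safe is left, so safe = True.
Set ready = False.
All clauses satisfied.

door=T; heat=T; safe=T; ready=F; cache=F; hot=T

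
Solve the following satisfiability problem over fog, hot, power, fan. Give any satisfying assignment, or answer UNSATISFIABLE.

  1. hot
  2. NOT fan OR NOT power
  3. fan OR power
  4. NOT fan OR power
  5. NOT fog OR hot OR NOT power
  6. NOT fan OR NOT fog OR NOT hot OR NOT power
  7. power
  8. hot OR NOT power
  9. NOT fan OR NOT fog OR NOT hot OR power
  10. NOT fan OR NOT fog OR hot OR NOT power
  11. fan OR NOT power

UNSATISFIABLE

Case hot = True:
  (power) forces power = True.
  (NOT fan OR NOT power) forces fan = False.
  Clause (fan OR NOT power) is falsified — contradiction.
Case hot = False:
  Clause (hot) is falsified — contradiction.
Both cases fail, so the formula is unsatisfiable.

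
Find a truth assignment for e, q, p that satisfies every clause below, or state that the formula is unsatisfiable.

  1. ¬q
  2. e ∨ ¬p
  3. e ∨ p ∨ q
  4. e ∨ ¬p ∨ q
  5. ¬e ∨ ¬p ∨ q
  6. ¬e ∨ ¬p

Unit clause (¬q) forces q = False.
Try e = False:
  (e ∨ ¬p) forces p = False.
  clause (e ∨ p ∨ q) is falsified — backtrack.
So e = True.
  then (¬e ∨ ¬p ∨ q) forces p = False.
All clauses satisfied.

e = True; q = False; p = False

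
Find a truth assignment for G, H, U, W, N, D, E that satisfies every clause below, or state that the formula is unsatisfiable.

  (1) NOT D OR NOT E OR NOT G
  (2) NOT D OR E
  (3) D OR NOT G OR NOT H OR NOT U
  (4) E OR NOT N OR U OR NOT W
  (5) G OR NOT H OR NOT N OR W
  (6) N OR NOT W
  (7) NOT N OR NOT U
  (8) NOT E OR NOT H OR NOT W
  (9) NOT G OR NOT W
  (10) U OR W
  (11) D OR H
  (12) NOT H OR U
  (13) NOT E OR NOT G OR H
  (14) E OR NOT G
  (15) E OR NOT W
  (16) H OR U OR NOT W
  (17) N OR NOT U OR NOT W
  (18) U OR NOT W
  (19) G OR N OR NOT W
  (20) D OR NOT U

G=F; H=T; U=T; W=F; N=F; D=T; E=T

Set G = False.
Set H = True.
  then (NOT H OR U) forces U = True.
  then (D OR NOT U) forces D = True.
  then (NOT D OR E) forces E = True.
  then (NOT N OR NOT U) forces N = False.
  then (NOT E OR NOT H OR NOT W) forces W = False.
All clauses satisfied.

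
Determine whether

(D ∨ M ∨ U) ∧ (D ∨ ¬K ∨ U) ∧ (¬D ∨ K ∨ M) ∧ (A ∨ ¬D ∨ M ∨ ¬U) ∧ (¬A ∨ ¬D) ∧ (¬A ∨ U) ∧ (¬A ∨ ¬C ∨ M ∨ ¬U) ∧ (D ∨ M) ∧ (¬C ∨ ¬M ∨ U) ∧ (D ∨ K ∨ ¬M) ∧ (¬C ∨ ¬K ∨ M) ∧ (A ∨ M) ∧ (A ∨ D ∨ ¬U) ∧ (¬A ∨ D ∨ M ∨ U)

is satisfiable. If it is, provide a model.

K = True, C = True, U = True, A = False, D = True, M = True

Set K = True.
Set C = True.
  then (¬C ∨ ¬K ∨ M) forces M = True.
  then (¬C ∨ ¬M ∨ U) forces U = True.
Set A = False.
  then (A ∨ D ∨ ¬U) forces D = True.
All clauses satisfied.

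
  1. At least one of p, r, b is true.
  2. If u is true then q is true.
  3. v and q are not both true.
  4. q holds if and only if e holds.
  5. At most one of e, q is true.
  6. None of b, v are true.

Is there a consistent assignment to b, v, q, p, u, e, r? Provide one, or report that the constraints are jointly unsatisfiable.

b = False, v = False, q = False, p = True, u = False, e = False, r = False

  (1) {p, r, b}: 1 true — at least one ✓
  (2) u=F ⇒ q: vacuous ✓
  (3) v=F, q=F — not both ✓
  (4) q=F, e=F — same ✓
  (5) {e, q}: 0 true — at most one ✓
  (6) {b, v}: 0 true — none ✓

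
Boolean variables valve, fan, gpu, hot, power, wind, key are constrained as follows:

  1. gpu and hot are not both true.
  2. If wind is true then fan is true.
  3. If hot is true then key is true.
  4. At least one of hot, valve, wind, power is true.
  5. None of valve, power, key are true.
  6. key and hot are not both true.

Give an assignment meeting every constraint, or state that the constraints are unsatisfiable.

valve=F, fan=T, gpu=F, hot=F, power=F, wind=T, key=F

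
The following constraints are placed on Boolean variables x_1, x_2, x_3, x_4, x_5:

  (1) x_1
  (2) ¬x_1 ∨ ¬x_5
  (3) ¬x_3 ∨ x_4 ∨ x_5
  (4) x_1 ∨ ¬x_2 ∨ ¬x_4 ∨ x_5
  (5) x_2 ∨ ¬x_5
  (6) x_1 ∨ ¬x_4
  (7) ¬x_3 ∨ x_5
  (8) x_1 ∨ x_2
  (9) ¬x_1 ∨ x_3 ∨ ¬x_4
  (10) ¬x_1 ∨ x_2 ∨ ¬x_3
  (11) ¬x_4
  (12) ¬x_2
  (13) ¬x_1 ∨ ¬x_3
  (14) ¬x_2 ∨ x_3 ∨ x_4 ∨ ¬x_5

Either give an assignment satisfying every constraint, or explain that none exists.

x_1 = True; x_2 = False; x_3 = False; x_4 = False; x_5 = False

Unit clause (x_1) forces x_1 = True.
In (¬x_1 ∨ ¬x_5) only ¬x_5 is left, so x_5 = False.
In (¬x_3 ∨ x_5) only ¬x_3 is left, so x_3 = False.
In (¬x_1 ∨ x_3 ∨ ¬x_4) only ¬x_4 is left, so x_4 = False.
Unit clause (¬x_2) forces x_2 = False.
All clauses satisfied.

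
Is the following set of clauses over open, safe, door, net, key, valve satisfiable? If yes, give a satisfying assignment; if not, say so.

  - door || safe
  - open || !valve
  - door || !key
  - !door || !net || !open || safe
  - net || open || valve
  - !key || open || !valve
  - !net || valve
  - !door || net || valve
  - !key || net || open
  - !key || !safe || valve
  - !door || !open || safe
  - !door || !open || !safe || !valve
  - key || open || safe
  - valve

open = True, safe = True, door = False, net = False, key = False, valve = True

Unit clause (valve) forces valve = True.
In (open || !valve) only open is left, so open = True.
Try safe = False:
  (door || safe) forces door = True.
  clause (!door || !open || safe) is falsified — backtrack.
So safe = True.
  then (!door || !open || !safe || !valve) forces door = False.
  then (door || !key) forces key = False.
Set net = False.
All clauses satisfied.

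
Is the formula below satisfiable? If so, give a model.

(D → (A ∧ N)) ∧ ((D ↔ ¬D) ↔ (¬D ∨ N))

UNSATISFIABLE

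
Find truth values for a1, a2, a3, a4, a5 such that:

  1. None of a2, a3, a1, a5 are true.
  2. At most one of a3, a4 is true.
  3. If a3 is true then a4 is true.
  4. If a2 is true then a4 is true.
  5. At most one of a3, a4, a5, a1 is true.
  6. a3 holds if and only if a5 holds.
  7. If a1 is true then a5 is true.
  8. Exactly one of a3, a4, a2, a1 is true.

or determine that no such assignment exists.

a1 = False; a2 = False; a3 = False; a4 = True; a5 = False

  (1) {a2, a3, a1, a5}: 0 true — none ✓
  (2) {a3, a4}: 1 true — at most one ✓
  (3) a3=F ⇒ a4: vacuous ✓
  (4) a2=F ⇒ a4: vacuous ✓
  (5) {a3, a4, a5, a1}: 1 true — at most one ✓
  (6) a3=F, a5=F — same ✓
  (7) a1=F ⇒ a5: vacuous ✓
  (8) {a3, a4, a2, a1}: 1 true — exactly one ✓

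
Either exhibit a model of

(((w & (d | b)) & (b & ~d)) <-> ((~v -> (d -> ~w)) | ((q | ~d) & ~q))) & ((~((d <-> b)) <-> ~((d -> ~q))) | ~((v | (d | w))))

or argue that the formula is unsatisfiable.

b=F; q=T; w=T; v=F; d=T

  ((w & (d | b)) & (b & ~d)) <-> ((~v -> (d -> ~w)) | ((q | ~d) & ~q)) = True
    (w & (d | b)) & (b & ~d) = False
      w & (d | b) = True
        d | b = True
      b & ~d = False
        ~d = False
    (~v -> (d -> ~w)) | ((q | ~d) & ~q) = False
      ~v -> (d -> ~w) = False
        ~v = True
        d -> ~w = False
          ~w = False
      (q | ~d) & ~q = False
        q | ~d = True
          ~d = False
        ~q = False
  (~((d <-> b)) <-> ~((d -> ~q))) | ~((v | (d | w))) = True
    ~((d <-> b)) <-> ~((d -> ~q)) = True
      ~((d <-> b)) = True
        d <-> b = False
      ~((d -> ~q)) = True
        d -> ~q = False
          ~q = False
    ~((v | (d | w))) = False
      v | (d | w) = True
        d | w = True
Both conjuncts True, so the formula holds.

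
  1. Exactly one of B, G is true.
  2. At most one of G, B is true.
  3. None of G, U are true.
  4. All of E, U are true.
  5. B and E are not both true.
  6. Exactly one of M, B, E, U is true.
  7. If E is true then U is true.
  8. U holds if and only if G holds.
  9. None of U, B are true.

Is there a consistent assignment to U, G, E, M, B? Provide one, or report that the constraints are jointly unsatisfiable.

Case U = True:
  Constraint (3) is violated (U=T) — contradiction.
Case U = False:
  Constraint (4) is violated (U=F) — contradiction.
Both cases fail — unsatisfiable.

Unsatisfiable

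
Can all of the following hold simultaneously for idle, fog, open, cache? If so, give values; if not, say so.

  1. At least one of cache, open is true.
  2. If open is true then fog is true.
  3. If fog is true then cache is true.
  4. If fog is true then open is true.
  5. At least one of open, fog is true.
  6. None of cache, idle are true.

No satisfying assignment exists.

Case fog = True:
  (3) with fog=T forces cache = True.
  Constraint (6) is violated (cache=T) — contradiction.
Case fog = False:
  (2) with fog=F forces open = False.
  Constraint (5) is violated (open=F, fog=F) — contradiction.
Both cases fail — unsatisfiable.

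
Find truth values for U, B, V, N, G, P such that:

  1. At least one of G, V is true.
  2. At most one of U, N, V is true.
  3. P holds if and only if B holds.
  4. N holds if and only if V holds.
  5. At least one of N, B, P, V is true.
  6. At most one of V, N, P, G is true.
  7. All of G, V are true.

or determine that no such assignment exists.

Case G = True:
  (6) with G=T forces V = False.
  Constraint (7) is violated (V=F) — contradiction.
Case G = False:
  Constraint (7) is violated (G=F) — contradiction.
Both cases fail — unsatisfiable.

Unsatisfiable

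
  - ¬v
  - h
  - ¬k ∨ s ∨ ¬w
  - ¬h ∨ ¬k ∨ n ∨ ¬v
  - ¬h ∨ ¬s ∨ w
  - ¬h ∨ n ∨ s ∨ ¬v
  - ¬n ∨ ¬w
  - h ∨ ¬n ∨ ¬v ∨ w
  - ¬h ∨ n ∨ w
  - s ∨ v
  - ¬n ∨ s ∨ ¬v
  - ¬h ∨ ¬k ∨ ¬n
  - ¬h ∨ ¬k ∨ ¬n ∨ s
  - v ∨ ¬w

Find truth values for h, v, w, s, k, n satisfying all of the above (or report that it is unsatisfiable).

Case h = True:
  (¬v) forces v = False.
  (s ∨ v) forces s = True.
  (¬h ∨ ¬s ∨ w) forces w = True.
  Clause (v ∨ ¬w) is falsified — contradiction.
Case h = False:
  Clause (h) is falsified — contradiction.
Both cases fail, so the formula is unsatisfiable.

Unsatisfiable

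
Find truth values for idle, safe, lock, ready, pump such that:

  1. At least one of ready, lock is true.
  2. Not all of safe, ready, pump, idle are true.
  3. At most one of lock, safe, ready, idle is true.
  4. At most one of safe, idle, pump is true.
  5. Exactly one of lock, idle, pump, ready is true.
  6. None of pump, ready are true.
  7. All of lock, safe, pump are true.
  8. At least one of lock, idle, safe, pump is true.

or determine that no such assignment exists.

Unsatisfiable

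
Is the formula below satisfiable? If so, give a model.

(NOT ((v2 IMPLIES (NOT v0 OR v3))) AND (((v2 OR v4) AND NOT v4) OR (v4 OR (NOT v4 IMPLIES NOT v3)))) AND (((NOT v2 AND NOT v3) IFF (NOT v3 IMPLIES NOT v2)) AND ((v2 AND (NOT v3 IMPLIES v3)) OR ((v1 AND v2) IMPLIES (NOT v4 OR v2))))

v0=T, v1=F, v2=T, v3=F, v4=T

  NOT ((v2 IMPLIES (NOT v0 OR v3))) AND (((v2 OR v4) AND NOT v4) OR (v4 OR (NOT v4 IMPLIES NOT v3))) = True
    NOT ((v2 IMPLIES (NOT v0 OR v3))) = True
      v2 IMPLIES (NOT v0 OR v3) = False
        NOT v0 OR v3 = False
          NOT v0 = False
    ((v2 OR v4) AND NOT v4) OR (v4 OR (NOT v4 IMPLIES NOT v3)) = True
      (v2 OR v4) AND NOT v4 = False
        v2 OR v4 = True
        NOT v4 = False
      v4 OR (NOT v4 IMPLIES NOT v3) = True
        NOT v4 IMPLIES NOT v3 = True
          NOT v4 = False
          NOT v3 = True
  ((NOT v2 AND NOT v3) IFF (NOT v3 IMPLIES NOT v2)) AND ((v2 AND (NOT v3 IMPLIES v3)) OR ((v1 AND v2) IMPLIES (NOT v4 OR v2))) = True
    (NOT v2 AND NOT v3) IFF (NOT v3 IMPLIES NOT v2) = True
      NOT v2 AND NOT v3 = False
        NOT v2 = False
        NOT v3 = True
      NOT v3 IMPLIES NOT v2 = False
        NOT v3 = True
        NOT v2 = False
    (v2 AND (NOT v3 IMPLIES v3)) OR ((v1 AND v2) IMPLIES (NOT v4 OR v2)) = True
      v2 AND (NOT v3 IMPLIES v3) = False
        NOT v3 IMPLIES v3 = False
          NOT v3 = True
      (v1 AND v2) IMPLIES (NOT v4 OR v2) = True
        v1 AND v2 = False
        NOT v4 OR v2 = True
          NOT v4 = False
Both conjuncts True, so the formula holds.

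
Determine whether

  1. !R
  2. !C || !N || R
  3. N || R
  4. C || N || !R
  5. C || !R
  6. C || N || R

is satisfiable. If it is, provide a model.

Unit clause (!R) forces R = False.
In (N || R) only N is left, so N = True.
In (!C || !N || R) only !C is left, so C = False.
All clauses satisfied.

C = False, R = False, N = True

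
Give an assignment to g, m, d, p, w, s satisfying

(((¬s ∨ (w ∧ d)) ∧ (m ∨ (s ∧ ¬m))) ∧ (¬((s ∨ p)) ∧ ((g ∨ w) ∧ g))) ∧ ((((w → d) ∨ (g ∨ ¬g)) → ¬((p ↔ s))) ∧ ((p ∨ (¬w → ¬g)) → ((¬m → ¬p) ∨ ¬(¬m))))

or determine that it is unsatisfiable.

Unsatisfiable

Case p = True: the conjunct ¬((s ∨ p)) becomes ¬((s ∨ True)) = False.
Case p = False: the formula simplifies to (((¬s ∨ (w ∧ d)) ∧ (m ∨ (s ∧ ¬m))) ∧ (¬s ∧ ((g ∨ w) ∧ g))) ∧ (((w → d) ∨ (g ∨ ¬g)) → ¬(¬s)).
  s = True: the conjunct ¬s is False.
  s = False: simplifies to (m ∧ ((g ∨ w) ∧ g)) ∧ ¬(((w → d) ∨ (g ∨ ¬g))).
    g = True: the conjunct ¬(((w → d) ∨ (g ∨ ¬g))) becomes ¬(((w → d) ∨ True)) = False.
    g = False: the conjunct g is False.
Both cases fail — unsatisfiable.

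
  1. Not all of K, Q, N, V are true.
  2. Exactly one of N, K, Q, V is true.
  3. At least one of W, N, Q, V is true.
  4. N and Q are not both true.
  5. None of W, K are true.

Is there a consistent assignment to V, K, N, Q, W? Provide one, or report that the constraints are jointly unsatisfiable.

V = True, K = False, N = False, Q = False, W = False

  (1) {K, Q, N, V}: 1/4 true — not all ✓
  (2) {N, K, Q, V}: 1 true — exactly one ✓
  (3) {W, N, Q, V}: 1 true — at least one ✓
  (4) N=F, Q=F — not both ✓
  (5) {W, K}: 0 true — none ✓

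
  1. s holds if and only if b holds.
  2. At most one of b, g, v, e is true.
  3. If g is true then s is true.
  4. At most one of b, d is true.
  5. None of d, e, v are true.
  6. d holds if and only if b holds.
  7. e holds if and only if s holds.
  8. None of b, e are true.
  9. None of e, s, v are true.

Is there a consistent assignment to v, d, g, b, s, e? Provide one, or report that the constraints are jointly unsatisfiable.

v = False, d = False, g = False, b = False, s = False, e = False

  (1) s=F, b=F — same ✓
  (2) {b, g, v, e}: 0 true — at most one ✓
  (3) g=F ⇒ s: vacuous ✓
  (4) {b, d}: 0 true — at most one ✓
  (5) {d, e, v}: 0 true — none ✓
  (6) d=F, b=F — same ✓
  (7) e=F, s=F — same ✓
  (8) {b, e}: 0 true — none ✓
  (9) {e, s, v}: 0 true — none ✓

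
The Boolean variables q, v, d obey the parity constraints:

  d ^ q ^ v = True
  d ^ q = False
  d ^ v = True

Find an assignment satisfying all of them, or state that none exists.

q = False, v = True, d = False

d ^ q ^ v = F ^ F ^ T = True ✓
d ^ q = F ^ F = False ✓
d ^ v = F ^ T = True ✓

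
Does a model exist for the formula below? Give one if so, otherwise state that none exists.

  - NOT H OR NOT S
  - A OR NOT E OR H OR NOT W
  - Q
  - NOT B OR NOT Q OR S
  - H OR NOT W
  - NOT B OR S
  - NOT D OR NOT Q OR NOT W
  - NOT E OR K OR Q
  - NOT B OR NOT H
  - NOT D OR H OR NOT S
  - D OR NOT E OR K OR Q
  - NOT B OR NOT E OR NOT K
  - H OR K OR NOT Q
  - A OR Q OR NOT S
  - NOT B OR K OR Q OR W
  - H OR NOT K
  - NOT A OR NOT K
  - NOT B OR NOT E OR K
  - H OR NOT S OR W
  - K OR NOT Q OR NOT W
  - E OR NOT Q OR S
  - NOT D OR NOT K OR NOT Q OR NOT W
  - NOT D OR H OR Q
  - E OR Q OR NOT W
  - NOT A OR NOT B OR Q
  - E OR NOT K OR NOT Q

E = True, S = False, W = False, A = False, H = True, D = False, B = False, Q = True, K = True

Unit clause (Q) forces Q = True.
Try E = False:
  (E OR NOT Q OR S) forces S = True.
  (NOT H OR NOT S) forces H = False.
  (H OR NOT W) forces W = False.
  clause (H OR NOT S OR W) is falsified — backtrack.
So E = True.
Try S = True:
  (NOT H OR NOT S) forces H = False.
  (H OR NOT W) forces W = False.
  clause (H OR NOT S OR W) is falsified — backtrack.
So S = False.
  then (NOT B OR NOT Q OR S) forces B = False.
Set W = False.
Set A = False.
Set H = True.
Set D = False.
Set K = True.
All clauses satisfied.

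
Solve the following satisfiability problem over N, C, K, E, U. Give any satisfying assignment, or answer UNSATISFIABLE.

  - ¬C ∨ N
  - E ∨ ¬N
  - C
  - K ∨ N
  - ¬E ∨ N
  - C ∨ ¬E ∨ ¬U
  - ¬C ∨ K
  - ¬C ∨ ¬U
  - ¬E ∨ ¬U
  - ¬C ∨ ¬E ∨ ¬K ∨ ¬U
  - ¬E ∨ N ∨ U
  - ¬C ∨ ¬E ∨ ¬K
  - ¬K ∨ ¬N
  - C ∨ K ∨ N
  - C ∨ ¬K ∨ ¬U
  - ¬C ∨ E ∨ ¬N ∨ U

Unsatisfiable — no assignment works.

Case C = True:
  (¬C ∨ N) forces N = True.
  (E ∨ ¬N) forces E = True.
  (¬C ∨ K) forces K = True.
  Clause (¬C ∨ ¬E ∨ ¬K) is falsified — contradiction.
Case C = False:
  Clause (C) is falsified — contradiction.
Both cases fail, so the formula is unsatisfiable.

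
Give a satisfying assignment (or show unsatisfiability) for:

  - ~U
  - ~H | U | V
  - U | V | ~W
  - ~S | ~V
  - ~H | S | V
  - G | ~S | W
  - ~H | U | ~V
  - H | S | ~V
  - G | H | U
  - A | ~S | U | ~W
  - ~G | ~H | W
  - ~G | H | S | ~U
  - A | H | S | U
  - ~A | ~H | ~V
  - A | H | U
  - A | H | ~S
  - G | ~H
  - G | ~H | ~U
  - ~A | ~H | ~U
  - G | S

Unit clause (~U) forces U = False.
Try W = True:
  (U | V | ~W) forces V = True.
  (~S | ~V) forces S = False.
  (~H | U | ~V) forces H = False.
  clause (H | S | ~V) is falsified — backtrack.
So W = False.
Try H = True:
  (~H | U | V) forces V = True.
  clause (~H | U | ~V) is falsified — backtrack.
So H = False.
  then (G | H | U) forces G = True.
  then (A | H | U) forces A = True.
Set S = True.
  then (~S | ~V) forces V = False.
All clauses satisfied.

U = False, W = False, H = False, G = True, S = True, V = False, A = True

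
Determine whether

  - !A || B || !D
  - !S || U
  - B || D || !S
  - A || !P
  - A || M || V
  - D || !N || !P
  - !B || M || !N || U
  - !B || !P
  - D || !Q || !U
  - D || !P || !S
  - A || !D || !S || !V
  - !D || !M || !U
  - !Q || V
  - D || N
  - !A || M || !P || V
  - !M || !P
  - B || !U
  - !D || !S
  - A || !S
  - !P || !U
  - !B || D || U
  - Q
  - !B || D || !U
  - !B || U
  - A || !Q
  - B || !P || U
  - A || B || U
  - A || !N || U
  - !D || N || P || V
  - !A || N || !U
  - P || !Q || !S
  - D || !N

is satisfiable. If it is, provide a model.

S = False, U = True, B = True, V = True, P = False, Q = True, N = True, M = False, A = True, D = True

Unit clause (Q) forces Q = True.
In (A || !Q) only A is left, so A = True.
In (!Q || V) only V is left, so V = True.
Try S = True:
  (!S || U) forces U = True.
  (D || !Q || !U) forces D = True.
  clause (!D || !S) is falsified — backtrack.
So S = False.
Try U = False:
  (!B || U) forces B = False.
  (!A || B || !D) forces D = False.
  (D || N) forces N = True.
  clause (D || !N) is falsified — backtrack.
So U = True.
  then (D || !Q || !U) forces D = True.
  then (!D || !M || !U) forces M = False.
  then (B || !U) forces B = True.
  then (!P || !U) forces P = False.
  then (!A || N || !U) forces N = True.
All clauses satisfied.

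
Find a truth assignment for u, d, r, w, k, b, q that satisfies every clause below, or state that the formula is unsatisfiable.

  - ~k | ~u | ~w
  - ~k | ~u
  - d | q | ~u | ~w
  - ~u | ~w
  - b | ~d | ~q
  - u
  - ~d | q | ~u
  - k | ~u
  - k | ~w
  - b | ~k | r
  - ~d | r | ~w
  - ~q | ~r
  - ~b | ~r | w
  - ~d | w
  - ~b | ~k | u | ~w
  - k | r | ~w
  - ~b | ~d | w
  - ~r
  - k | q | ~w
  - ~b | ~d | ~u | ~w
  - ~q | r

Unsatisfiable — no assignment works.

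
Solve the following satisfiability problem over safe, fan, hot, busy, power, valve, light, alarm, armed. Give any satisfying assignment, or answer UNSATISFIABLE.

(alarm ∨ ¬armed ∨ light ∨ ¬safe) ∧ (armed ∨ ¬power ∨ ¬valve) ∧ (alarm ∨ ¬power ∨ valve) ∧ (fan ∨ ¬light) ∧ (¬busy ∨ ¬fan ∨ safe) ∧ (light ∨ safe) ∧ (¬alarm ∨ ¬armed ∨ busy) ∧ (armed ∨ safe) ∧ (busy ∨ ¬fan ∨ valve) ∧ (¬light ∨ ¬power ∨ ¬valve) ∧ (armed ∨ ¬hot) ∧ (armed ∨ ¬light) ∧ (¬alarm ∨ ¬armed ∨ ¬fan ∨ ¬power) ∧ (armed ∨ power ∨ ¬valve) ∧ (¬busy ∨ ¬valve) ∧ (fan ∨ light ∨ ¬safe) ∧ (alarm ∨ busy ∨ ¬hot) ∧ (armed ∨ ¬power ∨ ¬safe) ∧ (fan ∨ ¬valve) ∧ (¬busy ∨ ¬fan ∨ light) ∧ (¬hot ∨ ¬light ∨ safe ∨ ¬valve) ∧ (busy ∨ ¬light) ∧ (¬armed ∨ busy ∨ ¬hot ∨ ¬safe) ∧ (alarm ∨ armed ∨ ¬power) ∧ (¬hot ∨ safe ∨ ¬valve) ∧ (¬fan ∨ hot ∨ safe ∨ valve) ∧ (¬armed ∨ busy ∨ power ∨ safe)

safe = True; fan = True; hot = True; busy = True; power = False; valve = False; light = True; alarm = False; armed = True

Try safe = False:
  (light ∨ safe) forces light = True.
  (fan ∨ ¬light) forces fan = True.
  (¬busy ∨ ¬fan ∨ safe) forces busy = False.
  clause (busy ∨ ¬light) is falsified — backtrack.
So safe = True.
Set fan = True.
Set hot = True.
  then (armed ∨ ¬hot) forces armed = True.
  then (¬armed ∨ busy ∨ ¬hot ∨ ¬safe) forces busy = True.
  then (¬busy ∨ ¬valve) forces valve = False.
  then (¬busy ∨ ¬fan ∨ light) forces light = True.
Set power = False.
Set alarm = False.
All clauses satisfied.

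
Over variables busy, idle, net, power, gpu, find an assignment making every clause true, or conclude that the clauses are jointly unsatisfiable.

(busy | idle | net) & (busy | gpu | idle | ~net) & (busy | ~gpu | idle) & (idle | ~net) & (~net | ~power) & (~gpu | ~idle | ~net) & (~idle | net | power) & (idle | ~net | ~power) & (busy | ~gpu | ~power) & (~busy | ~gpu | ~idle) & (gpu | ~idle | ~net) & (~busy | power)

Set busy = True.
  then (~busy | power) forces power = True.
  then (~net | ~power) forces net = False.
Set idle = True.
  then (~busy | ~gpu | ~idle) forces gpu = False.
All clauses satisfied.

busy = True, idle = True, net = False, power = True, gpu = False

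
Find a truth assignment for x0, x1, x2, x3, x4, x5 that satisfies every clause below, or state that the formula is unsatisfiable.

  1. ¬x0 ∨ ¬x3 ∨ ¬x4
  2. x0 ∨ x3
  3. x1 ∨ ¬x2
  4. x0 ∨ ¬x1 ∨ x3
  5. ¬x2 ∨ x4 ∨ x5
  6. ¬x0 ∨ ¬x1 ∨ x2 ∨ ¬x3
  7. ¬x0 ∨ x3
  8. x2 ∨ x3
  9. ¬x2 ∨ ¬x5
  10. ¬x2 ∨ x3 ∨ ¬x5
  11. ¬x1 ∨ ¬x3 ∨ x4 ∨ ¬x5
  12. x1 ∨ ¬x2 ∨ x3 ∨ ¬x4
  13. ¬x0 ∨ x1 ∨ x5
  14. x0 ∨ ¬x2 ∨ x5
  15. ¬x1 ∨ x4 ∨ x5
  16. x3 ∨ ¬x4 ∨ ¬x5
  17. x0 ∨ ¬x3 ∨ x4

Set x0 = True.
  then (¬x0 ∨ x3) forces x3 = True.
  then (¬x0 ∨ ¬x3 ∨ ¬x4) forces x4 = False.
Try x1 = True:
  (¬x0 ∨ ¬x1 ∨ x2 ∨ ¬x3) forces x2 = True.
  (¬x2 ∨ x4 ∨ x5) forces x5 = True.
  clause (¬x2 ∨ ¬x5) is falsified — backtrack.
So x1 = False.
  then (x1 ∨ ¬x2) forces x2 = False.
  then (¬x0 ∨ x1 ∨ x5) forces x5 = True.
All clauses satisfied.

x0 = True, x1 = False, x2 = False, x3 = True, x4 = False, x5 = True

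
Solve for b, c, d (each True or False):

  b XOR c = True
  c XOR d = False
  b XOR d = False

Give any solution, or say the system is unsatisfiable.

Adding constraints 1, 2, 3 mod 2: every variable appears an even number of times on the left, so the left side is 0.
But the right sides sum to 1 (mod 2). 0 ≠ 1 — the system is inconsistent.

UNSATISFIABLE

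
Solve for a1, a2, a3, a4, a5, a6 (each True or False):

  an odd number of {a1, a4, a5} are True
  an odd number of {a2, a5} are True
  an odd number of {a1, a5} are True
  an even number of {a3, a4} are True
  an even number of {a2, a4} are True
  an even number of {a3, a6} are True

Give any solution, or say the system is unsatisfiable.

a1: False, a2: False, a3: False, a4: False, a5: True, a6: False

{a1, a4, a5}: 1 true → odd ✓
{a2, a5}: 1 true → odd ✓
{a1, a5}: 1 true → odd ✓
{a3, a4}: 0 true → even ✓
{a2, a4}: 0 true → even ✓
{a3, a6}: 0 true → even ✓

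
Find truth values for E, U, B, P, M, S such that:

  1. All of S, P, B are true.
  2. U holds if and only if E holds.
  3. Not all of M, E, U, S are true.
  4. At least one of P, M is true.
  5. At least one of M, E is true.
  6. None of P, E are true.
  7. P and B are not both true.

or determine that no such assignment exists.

Unsatisfiable — no assignment works.

Case P = True:
  Constraint (6) is violated (P=T) — contradiction.
Case P = False:
  Constraint (1) is violated (P=F) — contradiction.
Both cases fail — unsatisfiable.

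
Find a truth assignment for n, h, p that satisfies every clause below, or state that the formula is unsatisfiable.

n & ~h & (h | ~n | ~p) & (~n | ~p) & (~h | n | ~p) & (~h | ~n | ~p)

Unit clause (n) forces n = True.
Unit clause (~h) forces h = False.
In (h | ~n | ~p) only ~p is left, so p = False.
Check each clause:
  (n): n holds.
  (~h): ~h holds.
  (h | ~n | ~p): ~p holds.
  (~n | ~p): ~p holds.
  (~h | n | ~p): ~h holds.
  (~h | ~n | ~p): ~h holds.
All clauses satisfied.

n = True, h = False, p = False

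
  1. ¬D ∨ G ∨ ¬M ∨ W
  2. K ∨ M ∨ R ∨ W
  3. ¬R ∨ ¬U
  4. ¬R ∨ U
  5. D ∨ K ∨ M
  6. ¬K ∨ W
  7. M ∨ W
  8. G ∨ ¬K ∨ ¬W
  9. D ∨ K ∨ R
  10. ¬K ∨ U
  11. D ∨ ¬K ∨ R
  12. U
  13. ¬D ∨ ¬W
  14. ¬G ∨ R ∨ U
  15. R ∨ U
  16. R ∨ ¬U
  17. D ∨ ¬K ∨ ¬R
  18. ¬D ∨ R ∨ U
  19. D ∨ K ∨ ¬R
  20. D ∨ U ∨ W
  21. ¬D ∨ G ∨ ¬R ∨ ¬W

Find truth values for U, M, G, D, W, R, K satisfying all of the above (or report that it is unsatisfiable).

Unsatisfiable

Case U = True:
  (¬R ∨ ¬U) forces R = False.
  Clause (R ∨ ¬U) is falsified — contradiction.
Case U = False:
  Clause (U) is falsified — contradiction.
Both cases fail, so the formula is unsatisfiable.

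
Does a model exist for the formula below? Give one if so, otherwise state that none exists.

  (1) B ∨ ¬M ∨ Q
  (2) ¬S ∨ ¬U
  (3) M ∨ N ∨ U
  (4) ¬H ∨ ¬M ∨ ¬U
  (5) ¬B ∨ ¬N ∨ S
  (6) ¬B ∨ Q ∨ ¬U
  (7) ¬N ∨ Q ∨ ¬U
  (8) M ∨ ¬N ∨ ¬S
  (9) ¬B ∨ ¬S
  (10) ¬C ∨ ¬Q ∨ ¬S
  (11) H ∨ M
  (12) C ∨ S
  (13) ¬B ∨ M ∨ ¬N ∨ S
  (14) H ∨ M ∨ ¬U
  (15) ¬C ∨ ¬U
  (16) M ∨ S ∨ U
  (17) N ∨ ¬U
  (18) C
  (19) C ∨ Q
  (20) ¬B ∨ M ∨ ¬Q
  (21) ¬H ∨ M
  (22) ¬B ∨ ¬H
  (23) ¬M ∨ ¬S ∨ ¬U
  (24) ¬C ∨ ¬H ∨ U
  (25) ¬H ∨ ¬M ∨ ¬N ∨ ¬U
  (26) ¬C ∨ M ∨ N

N: False, S: False, U: False, C: True, Q: False, B: True, M: True, H: False

Unit clause (C) forces C = True.
In (¬C ∨ ¬U) only ¬U is left, so U = False.
In (¬C ∨ ¬H ∨ U) only ¬H is left, so H = False.
In (H ∨ M) only M is left, so M = True.
Set N = False.
Try S = True:
  (¬B ∨ ¬S) forces B = False.
  (B ∨ ¬M ∨ Q) forces Q = True.
  clause (¬C ∨ ¬Q ∨ ¬S) is falsified — backtrack.
So S = False.
Set Q = False.
  then (B ∨ ¬M ∨ Q) forces B = True.
All clauses satisfied.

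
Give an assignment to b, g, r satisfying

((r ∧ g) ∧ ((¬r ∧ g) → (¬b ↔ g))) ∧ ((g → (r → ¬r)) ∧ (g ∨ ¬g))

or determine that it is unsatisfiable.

Unsatisfiable

Case r = True: the formula simplifies to g ∧ (¬g ∧ (g ∨ ¬g)).
  g = True: the conjunct ¬g is False.
  g = False: the conjunct g is False.
Case r = False: the conjunct r is False.
Both cases fail — unsatisfiable.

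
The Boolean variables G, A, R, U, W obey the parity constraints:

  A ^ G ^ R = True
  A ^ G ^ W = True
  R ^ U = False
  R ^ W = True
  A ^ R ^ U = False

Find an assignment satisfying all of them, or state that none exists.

Adding constraints 1, 2, 4 mod 2: every variable appears an even number of times on the left, so the left side is 0.
But the right sides sum to 1 (mod 2). 0 ≠ 1 — the system is inconsistent.

Unsatisfiable — no assignment works.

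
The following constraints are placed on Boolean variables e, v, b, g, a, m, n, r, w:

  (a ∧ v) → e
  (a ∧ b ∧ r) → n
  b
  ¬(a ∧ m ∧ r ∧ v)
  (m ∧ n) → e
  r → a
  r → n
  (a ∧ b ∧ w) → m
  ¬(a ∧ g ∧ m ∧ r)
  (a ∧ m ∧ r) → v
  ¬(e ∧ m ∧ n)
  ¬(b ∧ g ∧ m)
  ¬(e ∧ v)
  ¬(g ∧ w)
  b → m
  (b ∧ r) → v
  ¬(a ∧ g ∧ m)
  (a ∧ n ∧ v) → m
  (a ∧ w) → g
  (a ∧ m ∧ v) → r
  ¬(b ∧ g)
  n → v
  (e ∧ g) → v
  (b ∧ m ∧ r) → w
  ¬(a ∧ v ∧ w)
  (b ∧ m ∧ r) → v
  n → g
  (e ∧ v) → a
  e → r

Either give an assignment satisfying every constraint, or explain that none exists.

Unit clause (b) forces b = True.
In (¬b ∨ ¬g) only ¬g is left, so g = False.
In (¬b ∨ m) only m is left, so m = True.
In (g ∨ ¬n) only ¬n is left, so n = False.
In (n ∨ ¬r) only ¬r is left, so r = False.
In (¬e ∨ r) only ¬e is left, so e = False.
Set v = False.
Set a = False.
Set w = False.
All clauses satisfied.

e = False, v = False, b = True, g = False, a = False, m = True, n = False, r = False, w = False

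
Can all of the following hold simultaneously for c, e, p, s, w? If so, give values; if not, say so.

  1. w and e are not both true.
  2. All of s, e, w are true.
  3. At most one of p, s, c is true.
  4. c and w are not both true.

Case e = True:
  (1) with e=T forces w = False.
  Constraint (2) is violated (w=F) — contradiction.
Case e = False:
  Constraint (2) is violated (e=F) — contradiction.
Both cases fail — unsatisfiable.

Unsatisfiable — no assignment works.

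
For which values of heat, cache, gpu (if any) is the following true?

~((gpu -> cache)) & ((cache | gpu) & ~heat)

heat: False, cache: False, gpu: True

  ~((gpu -> cache)) = True
    gpu -> cache = False
  (cache | gpu) & ~heat = True
    cache | gpu = True
    ~heat = True
Both conjuncts True, so the formula holds.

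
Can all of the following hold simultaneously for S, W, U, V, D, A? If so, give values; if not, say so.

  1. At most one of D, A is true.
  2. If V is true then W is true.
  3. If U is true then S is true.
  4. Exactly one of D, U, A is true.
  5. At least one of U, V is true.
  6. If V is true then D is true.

S=T, W=T, U=T, V=F, D=F, A=F

  (1) {D, A}: 0 true — at most one ✓
  (2) V=F ⇒ W: vacuous ✓
  (3) U=T ⇒ S: T ✓
  (4) {D, U, A}: 1 true — exactly one ✓
  (5) {U, V}: 1 true — at least one ✓
  (6) V=F ⇒ D: vacuous ✓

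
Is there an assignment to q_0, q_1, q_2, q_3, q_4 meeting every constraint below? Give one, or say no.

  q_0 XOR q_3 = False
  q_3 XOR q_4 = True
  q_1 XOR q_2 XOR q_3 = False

q_0 = False, q_1 = True, q_2 = True, q_3 = False, q_4 = True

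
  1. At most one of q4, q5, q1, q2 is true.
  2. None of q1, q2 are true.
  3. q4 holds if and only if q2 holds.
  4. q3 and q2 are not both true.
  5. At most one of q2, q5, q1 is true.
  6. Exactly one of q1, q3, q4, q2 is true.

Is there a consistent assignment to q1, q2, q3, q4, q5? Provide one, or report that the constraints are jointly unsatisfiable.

q1: False; q2: False; q3: True; q4: False; q5: False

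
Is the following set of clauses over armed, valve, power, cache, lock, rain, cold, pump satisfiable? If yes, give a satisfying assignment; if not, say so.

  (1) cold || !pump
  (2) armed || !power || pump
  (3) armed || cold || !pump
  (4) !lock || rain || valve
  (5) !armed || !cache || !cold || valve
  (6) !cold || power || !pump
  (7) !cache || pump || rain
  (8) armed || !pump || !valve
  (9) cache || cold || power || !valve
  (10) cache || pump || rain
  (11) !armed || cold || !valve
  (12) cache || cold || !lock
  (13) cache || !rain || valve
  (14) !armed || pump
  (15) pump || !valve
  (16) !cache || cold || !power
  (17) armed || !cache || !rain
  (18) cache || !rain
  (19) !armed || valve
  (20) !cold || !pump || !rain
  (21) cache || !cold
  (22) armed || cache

Set armed = True.
  then (!armed || pump) forces pump = True.
  then (!armed || valve) forces valve = True.
  then (cold || !pump) forces cold = True.
  then (!cold || power || !pump) forces power = True.
  then (!cold || !pump || !rain) forces rain = False.
  then (cache || !cold) forces cache = True.
Set lock = True.
All clauses satisfied.

armed = True; valve = True; power = True; cache = True; lock = True; rain = False; cold = True; pump = True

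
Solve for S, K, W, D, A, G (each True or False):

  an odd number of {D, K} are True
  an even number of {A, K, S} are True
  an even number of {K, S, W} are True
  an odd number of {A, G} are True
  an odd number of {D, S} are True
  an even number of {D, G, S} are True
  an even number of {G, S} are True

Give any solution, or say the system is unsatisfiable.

S = True; K = True; W = False; D = False; A = False; G = True

{D, K}: 1 true → odd ✓
{A, K, S}: 2 true → even ✓
{K, S, W}: 2 true → even ✓
{A, G}: 1 true → odd ✓
{D, S}: 1 true → odd ✓
{D, G, S}: 2 true → even ✓
{G, S}: 2 true → even ✓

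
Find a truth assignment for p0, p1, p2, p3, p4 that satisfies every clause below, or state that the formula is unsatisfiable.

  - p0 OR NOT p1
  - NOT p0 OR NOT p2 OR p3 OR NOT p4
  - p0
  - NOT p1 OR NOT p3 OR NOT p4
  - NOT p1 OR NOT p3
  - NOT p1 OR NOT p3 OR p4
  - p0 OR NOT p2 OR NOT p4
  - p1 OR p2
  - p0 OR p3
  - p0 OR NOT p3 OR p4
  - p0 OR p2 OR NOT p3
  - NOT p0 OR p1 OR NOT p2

Unit clause (p0) forces p0 = True.
Try p1 = False:
  (p1 OR p2) forces p2 = True.
  clause (NOT p0 OR p1 OR NOT p2) is falsified — backtrack.
So p1 = True.
  then (NOT p1 OR NOT p3) forces p3 = False.
Set p2 = False.
Set p4 = False.
All clauses satisfied.

p0 = True, p1 = True, p2 = False, p3 = False, p4 = False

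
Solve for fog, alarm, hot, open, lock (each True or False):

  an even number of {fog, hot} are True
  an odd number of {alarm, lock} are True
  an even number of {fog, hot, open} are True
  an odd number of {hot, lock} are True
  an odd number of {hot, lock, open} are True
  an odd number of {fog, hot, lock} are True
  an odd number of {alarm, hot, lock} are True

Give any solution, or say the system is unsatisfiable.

fog: False, alarm: False, hot: False, open: False, lock: True

{fog, hot}: 0 true → even ✓
{alarm, lock}: 1 true → odd ✓
{fog, hot, open}: 0 true → even ✓
{hot, lock}: 1 true → odd ✓
{hot, lock, open}: 1 true → odd ✓
{fog, hot, lock}: 1 true → odd ✓
{alarm, hot, lock}: 1 true → odd ✓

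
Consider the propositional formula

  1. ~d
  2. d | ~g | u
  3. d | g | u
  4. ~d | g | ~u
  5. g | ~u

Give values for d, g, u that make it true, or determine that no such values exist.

d: False; g: True; u: True

Unit clause (~d) forces d = False.
Try g = False:
  (d | g | u) forces u = True.
  clause (g | ~u) is falsified — backtrack.
So g = True.
  then (d | ~g | u) forces u = True.
Check each clause:
  (~d): ~d holds.
  (d | ~g | u): u holds.
  (d | g | u): g holds.
  (~d | g | ~u): ~d holds.
  (g | ~u): g holds.
All clauses satisfied.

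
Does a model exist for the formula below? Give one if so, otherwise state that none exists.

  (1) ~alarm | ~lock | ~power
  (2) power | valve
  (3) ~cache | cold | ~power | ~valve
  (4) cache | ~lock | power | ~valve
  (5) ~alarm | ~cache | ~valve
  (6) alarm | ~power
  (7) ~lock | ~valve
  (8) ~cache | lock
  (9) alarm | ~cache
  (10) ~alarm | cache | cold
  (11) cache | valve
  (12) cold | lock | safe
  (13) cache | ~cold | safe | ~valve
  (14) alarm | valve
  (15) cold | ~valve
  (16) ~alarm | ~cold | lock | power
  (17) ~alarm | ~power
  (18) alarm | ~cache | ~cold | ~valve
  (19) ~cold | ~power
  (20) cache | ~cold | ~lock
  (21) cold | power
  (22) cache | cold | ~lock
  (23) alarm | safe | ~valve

cache = False; safe = True; power = False; cold = True; lock = False; alarm = False; valve = True

Try cache = True:
  (~cache | lock) forces lock = True.
  (~lock | ~valve) forces valve = False.
  (power | valve) forces power = True.
  (~alarm | ~lock | ~power) forces alarm = False.
  clause (alarm | ~power) is falsified — backtrack.
So cache = False.
  then (cache | valve) forces valve = True.
  then (cold | ~valve) forces cold = True.
  then (~cold | ~power) forces power = False.
  then (cache | ~cold | ~lock) forces lock = False.
  then (cache | ~cold | safe | ~valve) forces safe = True.
  then (~alarm | ~cold | lock | power) forces alarm = False.
All clauses satisfied.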